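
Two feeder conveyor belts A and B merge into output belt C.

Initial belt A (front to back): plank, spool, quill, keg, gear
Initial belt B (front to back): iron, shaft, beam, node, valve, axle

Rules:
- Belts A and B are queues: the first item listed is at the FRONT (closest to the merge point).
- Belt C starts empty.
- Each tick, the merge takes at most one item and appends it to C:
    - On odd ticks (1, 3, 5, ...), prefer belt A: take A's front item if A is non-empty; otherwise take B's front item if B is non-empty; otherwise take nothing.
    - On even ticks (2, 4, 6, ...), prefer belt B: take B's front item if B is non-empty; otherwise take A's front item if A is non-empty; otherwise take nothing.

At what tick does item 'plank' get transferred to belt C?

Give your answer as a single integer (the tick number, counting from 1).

Tick 1: prefer A, take plank from A; A=[spool,quill,keg,gear] B=[iron,shaft,beam,node,valve,axle] C=[plank]

Answer: 1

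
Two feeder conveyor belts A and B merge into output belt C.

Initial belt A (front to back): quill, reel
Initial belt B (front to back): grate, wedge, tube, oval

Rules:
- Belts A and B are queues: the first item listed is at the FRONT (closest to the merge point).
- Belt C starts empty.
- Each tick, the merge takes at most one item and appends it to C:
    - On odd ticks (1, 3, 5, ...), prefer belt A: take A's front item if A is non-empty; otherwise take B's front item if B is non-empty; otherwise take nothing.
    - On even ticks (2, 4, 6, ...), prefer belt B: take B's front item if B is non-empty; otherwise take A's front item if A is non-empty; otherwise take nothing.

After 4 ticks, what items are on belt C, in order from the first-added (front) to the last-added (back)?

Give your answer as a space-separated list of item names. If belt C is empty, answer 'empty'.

Tick 1: prefer A, take quill from A; A=[reel] B=[grate,wedge,tube,oval] C=[quill]
Tick 2: prefer B, take grate from B; A=[reel] B=[wedge,tube,oval] C=[quill,grate]
Tick 3: prefer A, take reel from A; A=[-] B=[wedge,tube,oval] C=[quill,grate,reel]
Tick 4: prefer B, take wedge from B; A=[-] B=[tube,oval] C=[quill,grate,reel,wedge]

Answer: quill grate reel wedge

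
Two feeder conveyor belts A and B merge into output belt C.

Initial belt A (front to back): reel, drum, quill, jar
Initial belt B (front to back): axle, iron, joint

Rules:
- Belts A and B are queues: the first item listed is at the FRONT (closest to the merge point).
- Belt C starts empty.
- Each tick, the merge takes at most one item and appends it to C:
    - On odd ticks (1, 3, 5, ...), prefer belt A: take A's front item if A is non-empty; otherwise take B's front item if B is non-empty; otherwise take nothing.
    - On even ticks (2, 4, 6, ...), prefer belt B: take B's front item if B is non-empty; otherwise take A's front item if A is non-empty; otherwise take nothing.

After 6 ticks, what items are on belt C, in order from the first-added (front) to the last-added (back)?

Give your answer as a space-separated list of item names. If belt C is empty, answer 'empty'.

Tick 1: prefer A, take reel from A; A=[drum,quill,jar] B=[axle,iron,joint] C=[reel]
Tick 2: prefer B, take axle from B; A=[drum,quill,jar] B=[iron,joint] C=[reel,axle]
Tick 3: prefer A, take drum from A; A=[quill,jar] B=[iron,joint] C=[reel,axle,drum]
Tick 4: prefer B, take iron from B; A=[quill,jar] B=[joint] C=[reel,axle,drum,iron]
Tick 5: prefer A, take quill from A; A=[jar] B=[joint] C=[reel,axle,drum,iron,quill]
Tick 6: prefer B, take joint from B; A=[jar] B=[-] C=[reel,axle,drum,iron,quill,joint]

Answer: reel axle drum iron quill joint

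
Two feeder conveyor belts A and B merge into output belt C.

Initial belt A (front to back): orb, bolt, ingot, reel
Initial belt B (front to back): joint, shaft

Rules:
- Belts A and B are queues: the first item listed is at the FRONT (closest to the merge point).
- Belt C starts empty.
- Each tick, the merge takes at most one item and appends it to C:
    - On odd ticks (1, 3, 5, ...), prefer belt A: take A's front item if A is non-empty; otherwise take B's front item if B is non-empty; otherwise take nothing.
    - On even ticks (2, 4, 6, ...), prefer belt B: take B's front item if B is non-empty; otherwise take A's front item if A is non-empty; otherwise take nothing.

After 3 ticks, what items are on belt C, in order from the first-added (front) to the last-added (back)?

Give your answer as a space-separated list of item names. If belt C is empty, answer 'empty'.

Answer: orb joint bolt

Derivation:
Tick 1: prefer A, take orb from A; A=[bolt,ingot,reel] B=[joint,shaft] C=[orb]
Tick 2: prefer B, take joint from B; A=[bolt,ingot,reel] B=[shaft] C=[orb,joint]
Tick 3: prefer A, take bolt from A; A=[ingot,reel] B=[shaft] C=[orb,joint,bolt]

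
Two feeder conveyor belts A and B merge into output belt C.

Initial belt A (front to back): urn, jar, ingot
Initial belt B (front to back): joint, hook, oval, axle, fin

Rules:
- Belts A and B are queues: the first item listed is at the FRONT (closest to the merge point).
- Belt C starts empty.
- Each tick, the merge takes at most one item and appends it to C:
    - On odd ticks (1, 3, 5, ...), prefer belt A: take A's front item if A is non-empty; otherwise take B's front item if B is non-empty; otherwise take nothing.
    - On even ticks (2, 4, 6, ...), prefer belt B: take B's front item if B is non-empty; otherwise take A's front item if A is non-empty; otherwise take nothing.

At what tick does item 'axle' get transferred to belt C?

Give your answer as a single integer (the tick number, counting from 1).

Tick 1: prefer A, take urn from A; A=[jar,ingot] B=[joint,hook,oval,axle,fin] C=[urn]
Tick 2: prefer B, take joint from B; A=[jar,ingot] B=[hook,oval,axle,fin] C=[urn,joint]
Tick 3: prefer A, take jar from A; A=[ingot] B=[hook,oval,axle,fin] C=[urn,joint,jar]
Tick 4: prefer B, take hook from B; A=[ingot] B=[oval,axle,fin] C=[urn,joint,jar,hook]
Tick 5: prefer A, take ingot from A; A=[-] B=[oval,axle,fin] C=[urn,joint,jar,hook,ingot]
Tick 6: prefer B, take oval from B; A=[-] B=[axle,fin] C=[urn,joint,jar,hook,ingot,oval]
Tick 7: prefer A, take axle from B; A=[-] B=[fin] C=[urn,joint,jar,hook,ingot,oval,axle]

Answer: 7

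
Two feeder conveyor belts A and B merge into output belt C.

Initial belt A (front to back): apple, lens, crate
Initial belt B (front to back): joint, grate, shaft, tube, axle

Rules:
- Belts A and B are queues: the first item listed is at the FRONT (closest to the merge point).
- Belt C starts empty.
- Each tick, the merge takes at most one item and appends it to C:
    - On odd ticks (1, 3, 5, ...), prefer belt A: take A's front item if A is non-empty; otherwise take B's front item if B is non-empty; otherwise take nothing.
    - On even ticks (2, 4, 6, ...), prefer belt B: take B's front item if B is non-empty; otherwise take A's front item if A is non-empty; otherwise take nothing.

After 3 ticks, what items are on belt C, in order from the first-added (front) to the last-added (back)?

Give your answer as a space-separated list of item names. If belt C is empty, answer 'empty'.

Answer: apple joint lens

Derivation:
Tick 1: prefer A, take apple from A; A=[lens,crate] B=[joint,grate,shaft,tube,axle] C=[apple]
Tick 2: prefer B, take joint from B; A=[lens,crate] B=[grate,shaft,tube,axle] C=[apple,joint]
Tick 3: prefer A, take lens from A; A=[crate] B=[grate,shaft,tube,axle] C=[apple,joint,lens]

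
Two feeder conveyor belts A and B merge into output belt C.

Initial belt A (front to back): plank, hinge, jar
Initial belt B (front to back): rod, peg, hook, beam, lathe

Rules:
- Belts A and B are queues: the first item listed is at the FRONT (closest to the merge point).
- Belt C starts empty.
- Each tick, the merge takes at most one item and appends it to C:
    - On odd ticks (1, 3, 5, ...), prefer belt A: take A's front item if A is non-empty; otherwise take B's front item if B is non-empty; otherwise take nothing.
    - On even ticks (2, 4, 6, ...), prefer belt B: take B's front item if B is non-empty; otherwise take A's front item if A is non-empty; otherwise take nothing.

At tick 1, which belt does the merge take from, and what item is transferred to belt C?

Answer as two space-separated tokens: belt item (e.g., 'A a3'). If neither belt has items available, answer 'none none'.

Tick 1: prefer A, take plank from A; A=[hinge,jar] B=[rod,peg,hook,beam,lathe] C=[plank]

Answer: A plank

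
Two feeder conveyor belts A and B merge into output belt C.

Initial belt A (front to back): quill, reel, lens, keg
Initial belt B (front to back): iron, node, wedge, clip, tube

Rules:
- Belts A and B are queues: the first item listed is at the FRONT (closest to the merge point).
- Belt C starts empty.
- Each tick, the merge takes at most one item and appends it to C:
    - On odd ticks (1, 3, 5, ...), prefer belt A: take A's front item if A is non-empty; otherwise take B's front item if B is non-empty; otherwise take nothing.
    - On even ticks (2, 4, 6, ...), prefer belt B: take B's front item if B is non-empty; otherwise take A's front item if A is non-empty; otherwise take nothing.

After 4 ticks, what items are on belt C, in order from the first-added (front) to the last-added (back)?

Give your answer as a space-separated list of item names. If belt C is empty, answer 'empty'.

Tick 1: prefer A, take quill from A; A=[reel,lens,keg] B=[iron,node,wedge,clip,tube] C=[quill]
Tick 2: prefer B, take iron from B; A=[reel,lens,keg] B=[node,wedge,clip,tube] C=[quill,iron]
Tick 3: prefer A, take reel from A; A=[lens,keg] B=[node,wedge,clip,tube] C=[quill,iron,reel]
Tick 4: prefer B, take node from B; A=[lens,keg] B=[wedge,clip,tube] C=[quill,iron,reel,node]

Answer: quill iron reel node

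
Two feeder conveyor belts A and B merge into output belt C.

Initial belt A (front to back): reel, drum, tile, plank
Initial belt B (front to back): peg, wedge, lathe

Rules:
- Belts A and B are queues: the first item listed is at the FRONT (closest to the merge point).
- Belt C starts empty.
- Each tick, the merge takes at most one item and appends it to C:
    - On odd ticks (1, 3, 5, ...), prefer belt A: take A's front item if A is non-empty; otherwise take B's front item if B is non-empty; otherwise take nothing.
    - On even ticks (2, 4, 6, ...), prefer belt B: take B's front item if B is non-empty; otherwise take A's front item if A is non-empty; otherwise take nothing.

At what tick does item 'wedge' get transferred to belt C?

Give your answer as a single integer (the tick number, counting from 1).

Tick 1: prefer A, take reel from A; A=[drum,tile,plank] B=[peg,wedge,lathe] C=[reel]
Tick 2: prefer B, take peg from B; A=[drum,tile,plank] B=[wedge,lathe] C=[reel,peg]
Tick 3: prefer A, take drum from A; A=[tile,plank] B=[wedge,lathe] C=[reel,peg,drum]
Tick 4: prefer B, take wedge from B; A=[tile,plank] B=[lathe] C=[reel,peg,drum,wedge]

Answer: 4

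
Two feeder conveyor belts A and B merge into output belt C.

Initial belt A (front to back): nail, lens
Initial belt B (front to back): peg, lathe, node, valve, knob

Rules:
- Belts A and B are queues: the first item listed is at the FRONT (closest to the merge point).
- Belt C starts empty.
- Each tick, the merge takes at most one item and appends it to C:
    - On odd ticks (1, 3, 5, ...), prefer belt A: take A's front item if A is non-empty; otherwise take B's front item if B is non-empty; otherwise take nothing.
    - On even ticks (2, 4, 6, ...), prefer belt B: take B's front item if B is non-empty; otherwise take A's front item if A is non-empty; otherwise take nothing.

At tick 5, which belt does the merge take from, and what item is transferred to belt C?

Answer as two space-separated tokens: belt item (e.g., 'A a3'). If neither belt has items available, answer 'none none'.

Tick 1: prefer A, take nail from A; A=[lens] B=[peg,lathe,node,valve,knob] C=[nail]
Tick 2: prefer B, take peg from B; A=[lens] B=[lathe,node,valve,knob] C=[nail,peg]
Tick 3: prefer A, take lens from A; A=[-] B=[lathe,node,valve,knob] C=[nail,peg,lens]
Tick 4: prefer B, take lathe from B; A=[-] B=[node,valve,knob] C=[nail,peg,lens,lathe]
Tick 5: prefer A, take node from B; A=[-] B=[valve,knob] C=[nail,peg,lens,lathe,node]

Answer: B node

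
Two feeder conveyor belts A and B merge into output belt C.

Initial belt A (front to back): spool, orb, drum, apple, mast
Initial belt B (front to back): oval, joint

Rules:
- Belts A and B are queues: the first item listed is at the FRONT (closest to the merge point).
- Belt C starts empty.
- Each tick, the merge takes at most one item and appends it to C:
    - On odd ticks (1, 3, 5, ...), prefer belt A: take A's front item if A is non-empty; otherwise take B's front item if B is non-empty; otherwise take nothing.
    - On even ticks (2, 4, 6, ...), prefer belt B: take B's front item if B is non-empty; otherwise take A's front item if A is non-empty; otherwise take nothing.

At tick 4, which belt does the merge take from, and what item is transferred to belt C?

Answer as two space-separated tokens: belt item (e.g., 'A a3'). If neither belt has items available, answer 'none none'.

Answer: B joint

Derivation:
Tick 1: prefer A, take spool from A; A=[orb,drum,apple,mast] B=[oval,joint] C=[spool]
Tick 2: prefer B, take oval from B; A=[orb,drum,apple,mast] B=[joint] C=[spool,oval]
Tick 3: prefer A, take orb from A; A=[drum,apple,mast] B=[joint] C=[spool,oval,orb]
Tick 4: prefer B, take joint from B; A=[drum,apple,mast] B=[-] C=[spool,oval,orb,joint]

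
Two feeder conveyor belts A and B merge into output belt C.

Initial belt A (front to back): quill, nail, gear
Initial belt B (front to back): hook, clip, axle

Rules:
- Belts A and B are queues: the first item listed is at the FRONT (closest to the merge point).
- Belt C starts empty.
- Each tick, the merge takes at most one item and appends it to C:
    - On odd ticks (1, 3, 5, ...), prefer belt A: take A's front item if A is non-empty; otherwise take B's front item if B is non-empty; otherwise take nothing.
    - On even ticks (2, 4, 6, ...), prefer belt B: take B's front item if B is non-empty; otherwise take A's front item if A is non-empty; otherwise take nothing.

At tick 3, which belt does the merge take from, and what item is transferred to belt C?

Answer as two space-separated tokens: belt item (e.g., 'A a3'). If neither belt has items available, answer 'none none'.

Answer: A nail

Derivation:
Tick 1: prefer A, take quill from A; A=[nail,gear] B=[hook,clip,axle] C=[quill]
Tick 2: prefer B, take hook from B; A=[nail,gear] B=[clip,axle] C=[quill,hook]
Tick 3: prefer A, take nail from A; A=[gear] B=[clip,axle] C=[quill,hook,nail]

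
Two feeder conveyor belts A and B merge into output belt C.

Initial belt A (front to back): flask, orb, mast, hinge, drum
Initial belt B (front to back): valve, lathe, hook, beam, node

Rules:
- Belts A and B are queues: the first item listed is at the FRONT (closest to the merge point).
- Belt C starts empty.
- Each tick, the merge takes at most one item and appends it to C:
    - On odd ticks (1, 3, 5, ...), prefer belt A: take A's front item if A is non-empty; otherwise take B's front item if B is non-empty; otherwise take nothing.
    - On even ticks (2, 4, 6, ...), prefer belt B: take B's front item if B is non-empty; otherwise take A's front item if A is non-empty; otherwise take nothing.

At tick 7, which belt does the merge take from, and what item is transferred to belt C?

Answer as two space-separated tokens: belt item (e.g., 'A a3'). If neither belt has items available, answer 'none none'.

Answer: A hinge

Derivation:
Tick 1: prefer A, take flask from A; A=[orb,mast,hinge,drum] B=[valve,lathe,hook,beam,node] C=[flask]
Tick 2: prefer B, take valve from B; A=[orb,mast,hinge,drum] B=[lathe,hook,beam,node] C=[flask,valve]
Tick 3: prefer A, take orb from A; A=[mast,hinge,drum] B=[lathe,hook,beam,node] C=[flask,valve,orb]
Tick 4: prefer B, take lathe from B; A=[mast,hinge,drum] B=[hook,beam,node] C=[flask,valve,orb,lathe]
Tick 5: prefer A, take mast from A; A=[hinge,drum] B=[hook,beam,node] C=[flask,valve,orb,lathe,mast]
Tick 6: prefer B, take hook from B; A=[hinge,drum] B=[beam,node] C=[flask,valve,orb,lathe,mast,hook]
Tick 7: prefer A, take hinge from A; A=[drum] B=[beam,node] C=[flask,valve,orb,lathe,mast,hook,hinge]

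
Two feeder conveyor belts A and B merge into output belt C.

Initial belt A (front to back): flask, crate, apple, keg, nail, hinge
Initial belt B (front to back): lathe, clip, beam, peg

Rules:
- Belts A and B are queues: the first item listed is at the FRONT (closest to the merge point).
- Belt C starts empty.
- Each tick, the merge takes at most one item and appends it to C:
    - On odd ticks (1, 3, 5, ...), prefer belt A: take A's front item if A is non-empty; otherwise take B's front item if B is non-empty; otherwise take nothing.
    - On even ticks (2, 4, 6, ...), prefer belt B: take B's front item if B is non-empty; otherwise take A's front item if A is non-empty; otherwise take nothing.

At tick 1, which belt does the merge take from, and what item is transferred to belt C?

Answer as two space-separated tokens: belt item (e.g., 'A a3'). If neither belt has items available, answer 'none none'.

Tick 1: prefer A, take flask from A; A=[crate,apple,keg,nail,hinge] B=[lathe,clip,beam,peg] C=[flask]

Answer: A flask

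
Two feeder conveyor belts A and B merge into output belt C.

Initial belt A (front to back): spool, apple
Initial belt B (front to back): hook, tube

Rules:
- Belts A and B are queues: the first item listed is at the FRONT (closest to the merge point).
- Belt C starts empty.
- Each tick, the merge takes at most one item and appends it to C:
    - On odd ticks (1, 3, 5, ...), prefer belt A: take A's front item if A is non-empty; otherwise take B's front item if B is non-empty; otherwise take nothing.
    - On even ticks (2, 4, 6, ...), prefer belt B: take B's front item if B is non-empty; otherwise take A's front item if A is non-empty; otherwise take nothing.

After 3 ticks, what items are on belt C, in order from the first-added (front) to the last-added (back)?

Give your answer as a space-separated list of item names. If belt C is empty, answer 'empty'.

Answer: spool hook apple

Derivation:
Tick 1: prefer A, take spool from A; A=[apple] B=[hook,tube] C=[spool]
Tick 2: prefer B, take hook from B; A=[apple] B=[tube] C=[spool,hook]
Tick 3: prefer A, take apple from A; A=[-] B=[tube] C=[spool,hook,apple]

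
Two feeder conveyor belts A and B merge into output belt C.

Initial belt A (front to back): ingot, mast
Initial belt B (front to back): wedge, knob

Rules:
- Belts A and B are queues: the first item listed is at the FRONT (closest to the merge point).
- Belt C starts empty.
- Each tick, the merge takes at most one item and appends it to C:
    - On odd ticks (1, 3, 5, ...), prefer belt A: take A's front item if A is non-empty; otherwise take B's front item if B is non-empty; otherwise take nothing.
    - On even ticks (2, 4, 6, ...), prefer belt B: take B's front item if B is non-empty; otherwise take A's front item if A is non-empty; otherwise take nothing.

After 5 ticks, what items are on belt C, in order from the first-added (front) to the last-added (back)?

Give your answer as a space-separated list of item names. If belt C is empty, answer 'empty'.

Answer: ingot wedge mast knob

Derivation:
Tick 1: prefer A, take ingot from A; A=[mast] B=[wedge,knob] C=[ingot]
Tick 2: prefer B, take wedge from B; A=[mast] B=[knob] C=[ingot,wedge]
Tick 3: prefer A, take mast from A; A=[-] B=[knob] C=[ingot,wedge,mast]
Tick 4: prefer B, take knob from B; A=[-] B=[-] C=[ingot,wedge,mast,knob]
Tick 5: prefer A, both empty, nothing taken; A=[-] B=[-] C=[ingot,wedge,mast,knob]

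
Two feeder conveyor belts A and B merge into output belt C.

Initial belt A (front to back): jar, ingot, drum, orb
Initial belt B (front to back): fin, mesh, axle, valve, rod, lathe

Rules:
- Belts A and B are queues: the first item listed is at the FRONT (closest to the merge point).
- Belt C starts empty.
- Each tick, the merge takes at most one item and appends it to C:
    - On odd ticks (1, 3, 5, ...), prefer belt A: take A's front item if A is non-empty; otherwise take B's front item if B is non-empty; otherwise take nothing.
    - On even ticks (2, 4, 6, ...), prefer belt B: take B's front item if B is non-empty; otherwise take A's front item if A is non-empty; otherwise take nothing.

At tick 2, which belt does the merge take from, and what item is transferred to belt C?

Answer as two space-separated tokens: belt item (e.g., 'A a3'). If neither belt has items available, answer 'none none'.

Tick 1: prefer A, take jar from A; A=[ingot,drum,orb] B=[fin,mesh,axle,valve,rod,lathe] C=[jar]
Tick 2: prefer B, take fin from B; A=[ingot,drum,orb] B=[mesh,axle,valve,rod,lathe] C=[jar,fin]

Answer: B fin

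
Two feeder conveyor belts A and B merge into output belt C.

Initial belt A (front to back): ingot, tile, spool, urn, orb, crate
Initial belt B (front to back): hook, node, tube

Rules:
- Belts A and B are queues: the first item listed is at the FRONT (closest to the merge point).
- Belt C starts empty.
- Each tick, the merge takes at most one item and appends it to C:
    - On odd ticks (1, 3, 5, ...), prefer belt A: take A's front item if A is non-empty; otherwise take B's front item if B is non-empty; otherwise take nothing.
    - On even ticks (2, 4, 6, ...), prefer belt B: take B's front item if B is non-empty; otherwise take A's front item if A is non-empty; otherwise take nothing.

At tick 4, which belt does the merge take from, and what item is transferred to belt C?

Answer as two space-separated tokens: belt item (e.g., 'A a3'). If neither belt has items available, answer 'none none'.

Tick 1: prefer A, take ingot from A; A=[tile,spool,urn,orb,crate] B=[hook,node,tube] C=[ingot]
Tick 2: prefer B, take hook from B; A=[tile,spool,urn,orb,crate] B=[node,tube] C=[ingot,hook]
Tick 3: prefer A, take tile from A; A=[spool,urn,orb,crate] B=[node,tube] C=[ingot,hook,tile]
Tick 4: prefer B, take node from B; A=[spool,urn,orb,crate] B=[tube] C=[ingot,hook,tile,node]

Answer: B node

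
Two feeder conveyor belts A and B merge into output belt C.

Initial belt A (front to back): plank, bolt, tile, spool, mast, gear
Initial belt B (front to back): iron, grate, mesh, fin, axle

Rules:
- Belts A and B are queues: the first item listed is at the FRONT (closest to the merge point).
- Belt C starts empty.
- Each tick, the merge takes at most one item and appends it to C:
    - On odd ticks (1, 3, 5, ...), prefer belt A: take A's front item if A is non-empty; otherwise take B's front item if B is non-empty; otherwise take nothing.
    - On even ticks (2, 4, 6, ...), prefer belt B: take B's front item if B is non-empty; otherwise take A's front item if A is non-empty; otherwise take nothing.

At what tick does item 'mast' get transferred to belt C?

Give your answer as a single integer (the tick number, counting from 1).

Tick 1: prefer A, take plank from A; A=[bolt,tile,spool,mast,gear] B=[iron,grate,mesh,fin,axle] C=[plank]
Tick 2: prefer B, take iron from B; A=[bolt,tile,spool,mast,gear] B=[grate,mesh,fin,axle] C=[plank,iron]
Tick 3: prefer A, take bolt from A; A=[tile,spool,mast,gear] B=[grate,mesh,fin,axle] C=[plank,iron,bolt]
Tick 4: prefer B, take grate from B; A=[tile,spool,mast,gear] B=[mesh,fin,axle] C=[plank,iron,bolt,grate]
Tick 5: prefer A, take tile from A; A=[spool,mast,gear] B=[mesh,fin,axle] C=[plank,iron,bolt,grate,tile]
Tick 6: prefer B, take mesh from B; A=[spool,mast,gear] B=[fin,axle] C=[plank,iron,bolt,grate,tile,mesh]
Tick 7: prefer A, take spool from A; A=[mast,gear] B=[fin,axle] C=[plank,iron,bolt,grate,tile,mesh,spool]
Tick 8: prefer B, take fin from B; A=[mast,gear] B=[axle] C=[plank,iron,bolt,grate,tile,mesh,spool,fin]
Tick 9: prefer A, take mast from A; A=[gear] B=[axle] C=[plank,iron,bolt,grate,tile,mesh,spool,fin,mast]

Answer: 9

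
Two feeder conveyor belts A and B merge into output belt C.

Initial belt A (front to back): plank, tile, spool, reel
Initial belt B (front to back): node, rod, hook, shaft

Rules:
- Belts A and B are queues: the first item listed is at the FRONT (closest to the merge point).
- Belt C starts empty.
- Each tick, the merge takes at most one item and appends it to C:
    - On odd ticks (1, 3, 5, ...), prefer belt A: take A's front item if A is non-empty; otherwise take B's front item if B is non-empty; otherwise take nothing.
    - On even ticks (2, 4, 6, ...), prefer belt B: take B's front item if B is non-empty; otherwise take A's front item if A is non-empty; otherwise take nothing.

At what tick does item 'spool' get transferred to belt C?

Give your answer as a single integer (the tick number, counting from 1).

Answer: 5

Derivation:
Tick 1: prefer A, take plank from A; A=[tile,spool,reel] B=[node,rod,hook,shaft] C=[plank]
Tick 2: prefer B, take node from B; A=[tile,spool,reel] B=[rod,hook,shaft] C=[plank,node]
Tick 3: prefer A, take tile from A; A=[spool,reel] B=[rod,hook,shaft] C=[plank,node,tile]
Tick 4: prefer B, take rod from B; A=[spool,reel] B=[hook,shaft] C=[plank,node,tile,rod]
Tick 5: prefer A, take spool from A; A=[reel] B=[hook,shaft] C=[plank,node,tile,rod,spool]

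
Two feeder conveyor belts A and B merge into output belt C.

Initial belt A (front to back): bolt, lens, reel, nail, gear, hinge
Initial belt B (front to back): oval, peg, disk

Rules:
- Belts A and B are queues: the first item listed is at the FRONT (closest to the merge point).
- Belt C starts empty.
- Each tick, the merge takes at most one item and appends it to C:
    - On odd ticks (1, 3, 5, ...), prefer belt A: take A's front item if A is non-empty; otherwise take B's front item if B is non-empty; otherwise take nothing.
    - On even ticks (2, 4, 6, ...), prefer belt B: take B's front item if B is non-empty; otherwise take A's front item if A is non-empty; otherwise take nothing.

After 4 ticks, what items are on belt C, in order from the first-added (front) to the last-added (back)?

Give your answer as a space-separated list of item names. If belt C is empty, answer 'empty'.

Tick 1: prefer A, take bolt from A; A=[lens,reel,nail,gear,hinge] B=[oval,peg,disk] C=[bolt]
Tick 2: prefer B, take oval from B; A=[lens,reel,nail,gear,hinge] B=[peg,disk] C=[bolt,oval]
Tick 3: prefer A, take lens from A; A=[reel,nail,gear,hinge] B=[peg,disk] C=[bolt,oval,lens]
Tick 4: prefer B, take peg from B; A=[reel,nail,gear,hinge] B=[disk] C=[bolt,oval,lens,peg]

Answer: bolt oval lens peg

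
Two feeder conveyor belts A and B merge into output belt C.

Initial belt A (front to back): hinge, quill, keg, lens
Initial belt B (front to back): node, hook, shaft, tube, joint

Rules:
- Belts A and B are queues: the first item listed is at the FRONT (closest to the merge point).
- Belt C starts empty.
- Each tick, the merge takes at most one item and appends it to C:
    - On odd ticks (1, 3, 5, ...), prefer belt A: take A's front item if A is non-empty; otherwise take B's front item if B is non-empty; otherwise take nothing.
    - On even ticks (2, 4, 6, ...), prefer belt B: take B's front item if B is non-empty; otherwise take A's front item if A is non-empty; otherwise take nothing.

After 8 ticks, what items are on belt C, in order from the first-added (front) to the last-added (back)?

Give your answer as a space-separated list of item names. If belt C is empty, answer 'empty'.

Tick 1: prefer A, take hinge from A; A=[quill,keg,lens] B=[node,hook,shaft,tube,joint] C=[hinge]
Tick 2: prefer B, take node from B; A=[quill,keg,lens] B=[hook,shaft,tube,joint] C=[hinge,node]
Tick 3: prefer A, take quill from A; A=[keg,lens] B=[hook,shaft,tube,joint] C=[hinge,node,quill]
Tick 4: prefer B, take hook from B; A=[keg,lens] B=[shaft,tube,joint] C=[hinge,node,quill,hook]
Tick 5: prefer A, take keg from A; A=[lens] B=[shaft,tube,joint] C=[hinge,node,quill,hook,keg]
Tick 6: prefer B, take shaft from B; A=[lens] B=[tube,joint] C=[hinge,node,quill,hook,keg,shaft]
Tick 7: prefer A, take lens from A; A=[-] B=[tube,joint] C=[hinge,node,quill,hook,keg,shaft,lens]
Tick 8: prefer B, take tube from B; A=[-] B=[joint] C=[hinge,node,quill,hook,keg,shaft,lens,tube]

Answer: hinge node quill hook keg shaft lens tube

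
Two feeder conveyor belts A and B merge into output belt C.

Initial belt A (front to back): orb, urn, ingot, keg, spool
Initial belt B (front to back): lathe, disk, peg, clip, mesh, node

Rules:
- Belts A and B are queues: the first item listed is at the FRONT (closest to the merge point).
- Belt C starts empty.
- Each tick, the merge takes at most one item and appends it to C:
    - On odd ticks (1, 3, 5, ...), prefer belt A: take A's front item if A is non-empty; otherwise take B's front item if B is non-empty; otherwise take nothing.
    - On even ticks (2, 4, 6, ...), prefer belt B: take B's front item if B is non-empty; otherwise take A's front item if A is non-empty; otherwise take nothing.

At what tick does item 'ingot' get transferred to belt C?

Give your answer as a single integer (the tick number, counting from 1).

Answer: 5

Derivation:
Tick 1: prefer A, take orb from A; A=[urn,ingot,keg,spool] B=[lathe,disk,peg,clip,mesh,node] C=[orb]
Tick 2: prefer B, take lathe from B; A=[urn,ingot,keg,spool] B=[disk,peg,clip,mesh,node] C=[orb,lathe]
Tick 3: prefer A, take urn from A; A=[ingot,keg,spool] B=[disk,peg,clip,mesh,node] C=[orb,lathe,urn]
Tick 4: prefer B, take disk from B; A=[ingot,keg,spool] B=[peg,clip,mesh,node] C=[orb,lathe,urn,disk]
Tick 5: prefer A, take ingot from A; A=[keg,spool] B=[peg,clip,mesh,node] C=[orb,lathe,urn,disk,ingot]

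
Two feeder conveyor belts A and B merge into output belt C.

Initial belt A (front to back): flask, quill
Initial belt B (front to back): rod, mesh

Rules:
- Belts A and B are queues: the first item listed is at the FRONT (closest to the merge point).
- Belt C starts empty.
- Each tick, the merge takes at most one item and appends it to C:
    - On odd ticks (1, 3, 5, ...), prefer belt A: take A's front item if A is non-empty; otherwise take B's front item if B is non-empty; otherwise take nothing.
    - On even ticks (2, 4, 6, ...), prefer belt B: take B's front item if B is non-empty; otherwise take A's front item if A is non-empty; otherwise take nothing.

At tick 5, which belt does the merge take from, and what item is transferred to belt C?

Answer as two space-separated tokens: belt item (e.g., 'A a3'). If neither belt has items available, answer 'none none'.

Answer: none none

Derivation:
Tick 1: prefer A, take flask from A; A=[quill] B=[rod,mesh] C=[flask]
Tick 2: prefer B, take rod from B; A=[quill] B=[mesh] C=[flask,rod]
Tick 3: prefer A, take quill from A; A=[-] B=[mesh] C=[flask,rod,quill]
Tick 4: prefer B, take mesh from B; A=[-] B=[-] C=[flask,rod,quill,mesh]
Tick 5: prefer A, both empty, nothing taken; A=[-] B=[-] C=[flask,rod,quill,mesh]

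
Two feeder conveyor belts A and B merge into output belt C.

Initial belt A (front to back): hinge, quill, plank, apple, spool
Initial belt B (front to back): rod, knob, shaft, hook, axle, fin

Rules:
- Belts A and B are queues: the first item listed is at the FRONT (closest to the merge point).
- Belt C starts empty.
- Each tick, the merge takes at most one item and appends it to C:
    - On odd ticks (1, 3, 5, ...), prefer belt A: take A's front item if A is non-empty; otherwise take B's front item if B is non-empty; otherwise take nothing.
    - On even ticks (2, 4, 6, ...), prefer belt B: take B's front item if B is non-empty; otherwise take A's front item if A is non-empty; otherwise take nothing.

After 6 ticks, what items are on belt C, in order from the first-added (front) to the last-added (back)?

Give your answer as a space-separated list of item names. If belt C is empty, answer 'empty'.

Answer: hinge rod quill knob plank shaft

Derivation:
Tick 1: prefer A, take hinge from A; A=[quill,plank,apple,spool] B=[rod,knob,shaft,hook,axle,fin] C=[hinge]
Tick 2: prefer B, take rod from B; A=[quill,plank,apple,spool] B=[knob,shaft,hook,axle,fin] C=[hinge,rod]
Tick 3: prefer A, take quill from A; A=[plank,apple,spool] B=[knob,shaft,hook,axle,fin] C=[hinge,rod,quill]
Tick 4: prefer B, take knob from B; A=[plank,apple,spool] B=[shaft,hook,axle,fin] C=[hinge,rod,quill,knob]
Tick 5: prefer A, take plank from A; A=[apple,spool] B=[shaft,hook,axle,fin] C=[hinge,rod,quill,knob,plank]
Tick 6: prefer B, take shaft from B; A=[apple,spool] B=[hook,axle,fin] C=[hinge,rod,quill,knob,plank,shaft]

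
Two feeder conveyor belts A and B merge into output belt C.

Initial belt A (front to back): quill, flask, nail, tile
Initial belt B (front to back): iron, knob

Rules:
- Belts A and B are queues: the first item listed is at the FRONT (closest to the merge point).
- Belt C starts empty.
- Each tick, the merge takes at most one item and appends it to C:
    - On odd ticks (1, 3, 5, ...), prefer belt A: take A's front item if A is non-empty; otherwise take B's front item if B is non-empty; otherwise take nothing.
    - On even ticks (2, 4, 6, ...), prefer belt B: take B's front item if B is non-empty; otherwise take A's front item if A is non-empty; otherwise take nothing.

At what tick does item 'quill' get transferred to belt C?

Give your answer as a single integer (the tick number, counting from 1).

Tick 1: prefer A, take quill from A; A=[flask,nail,tile] B=[iron,knob] C=[quill]

Answer: 1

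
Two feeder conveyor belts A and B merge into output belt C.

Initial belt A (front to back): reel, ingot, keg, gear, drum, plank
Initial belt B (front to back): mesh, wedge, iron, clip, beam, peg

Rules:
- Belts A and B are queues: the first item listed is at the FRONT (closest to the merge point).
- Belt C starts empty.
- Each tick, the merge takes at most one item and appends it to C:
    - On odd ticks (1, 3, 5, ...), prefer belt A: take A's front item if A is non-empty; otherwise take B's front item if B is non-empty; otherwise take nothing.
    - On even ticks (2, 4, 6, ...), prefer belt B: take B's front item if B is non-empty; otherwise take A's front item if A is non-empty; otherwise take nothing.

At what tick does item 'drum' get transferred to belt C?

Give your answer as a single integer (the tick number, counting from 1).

Tick 1: prefer A, take reel from A; A=[ingot,keg,gear,drum,plank] B=[mesh,wedge,iron,clip,beam,peg] C=[reel]
Tick 2: prefer B, take mesh from B; A=[ingot,keg,gear,drum,plank] B=[wedge,iron,clip,beam,peg] C=[reel,mesh]
Tick 3: prefer A, take ingot from A; A=[keg,gear,drum,plank] B=[wedge,iron,clip,beam,peg] C=[reel,mesh,ingot]
Tick 4: prefer B, take wedge from B; A=[keg,gear,drum,plank] B=[iron,clip,beam,peg] C=[reel,mesh,ingot,wedge]
Tick 5: prefer A, take keg from A; A=[gear,drum,plank] B=[iron,clip,beam,peg] C=[reel,mesh,ingot,wedge,keg]
Tick 6: prefer B, take iron from B; A=[gear,drum,plank] B=[clip,beam,peg] C=[reel,mesh,ingot,wedge,keg,iron]
Tick 7: prefer A, take gear from A; A=[drum,plank] B=[clip,beam,peg] C=[reel,mesh,ingot,wedge,keg,iron,gear]
Tick 8: prefer B, take clip from B; A=[drum,plank] B=[beam,peg] C=[reel,mesh,ingot,wedge,keg,iron,gear,clip]
Tick 9: prefer A, take drum from A; A=[plank] B=[beam,peg] C=[reel,mesh,ingot,wedge,keg,iron,gear,clip,drum]

Answer: 9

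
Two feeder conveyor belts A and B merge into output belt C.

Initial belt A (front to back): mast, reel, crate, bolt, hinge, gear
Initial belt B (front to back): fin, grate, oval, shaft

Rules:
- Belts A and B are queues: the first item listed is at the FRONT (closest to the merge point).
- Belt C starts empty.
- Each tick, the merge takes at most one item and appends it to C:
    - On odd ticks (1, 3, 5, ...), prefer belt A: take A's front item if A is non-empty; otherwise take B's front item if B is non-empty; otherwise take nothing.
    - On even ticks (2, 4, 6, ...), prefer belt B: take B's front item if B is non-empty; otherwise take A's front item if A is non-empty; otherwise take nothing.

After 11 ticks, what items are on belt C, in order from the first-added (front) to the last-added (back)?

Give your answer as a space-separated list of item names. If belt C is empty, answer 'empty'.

Tick 1: prefer A, take mast from A; A=[reel,crate,bolt,hinge,gear] B=[fin,grate,oval,shaft] C=[mast]
Tick 2: prefer B, take fin from B; A=[reel,crate,bolt,hinge,gear] B=[grate,oval,shaft] C=[mast,fin]
Tick 3: prefer A, take reel from A; A=[crate,bolt,hinge,gear] B=[grate,oval,shaft] C=[mast,fin,reel]
Tick 4: prefer B, take grate from B; A=[crate,bolt,hinge,gear] B=[oval,shaft] C=[mast,fin,reel,grate]
Tick 5: prefer A, take crate from A; A=[bolt,hinge,gear] B=[oval,shaft] C=[mast,fin,reel,grate,crate]
Tick 6: prefer B, take oval from B; A=[bolt,hinge,gear] B=[shaft] C=[mast,fin,reel,grate,crate,oval]
Tick 7: prefer A, take bolt from A; A=[hinge,gear] B=[shaft] C=[mast,fin,reel,grate,crate,oval,bolt]
Tick 8: prefer B, take shaft from B; A=[hinge,gear] B=[-] C=[mast,fin,reel,grate,crate,oval,bolt,shaft]
Tick 9: prefer A, take hinge from A; A=[gear] B=[-] C=[mast,fin,reel,grate,crate,oval,bolt,shaft,hinge]
Tick 10: prefer B, take gear from A; A=[-] B=[-] C=[mast,fin,reel,grate,crate,oval,bolt,shaft,hinge,gear]
Tick 11: prefer A, both empty, nothing taken; A=[-] B=[-] C=[mast,fin,reel,grate,crate,oval,bolt,shaft,hinge,gear]

Answer: mast fin reel grate crate oval bolt shaft hinge gear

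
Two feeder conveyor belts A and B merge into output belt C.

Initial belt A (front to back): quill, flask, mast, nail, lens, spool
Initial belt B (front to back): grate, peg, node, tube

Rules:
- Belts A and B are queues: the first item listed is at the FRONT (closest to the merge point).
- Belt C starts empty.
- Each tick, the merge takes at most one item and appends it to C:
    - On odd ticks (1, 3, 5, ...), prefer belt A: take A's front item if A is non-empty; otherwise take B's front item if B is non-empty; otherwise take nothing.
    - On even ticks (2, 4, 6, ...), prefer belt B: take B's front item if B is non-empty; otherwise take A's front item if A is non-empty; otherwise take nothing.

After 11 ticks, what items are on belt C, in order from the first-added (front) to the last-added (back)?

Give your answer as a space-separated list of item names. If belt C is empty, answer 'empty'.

Tick 1: prefer A, take quill from A; A=[flask,mast,nail,lens,spool] B=[grate,peg,node,tube] C=[quill]
Tick 2: prefer B, take grate from B; A=[flask,mast,nail,lens,spool] B=[peg,node,tube] C=[quill,grate]
Tick 3: prefer A, take flask from A; A=[mast,nail,lens,spool] B=[peg,node,tube] C=[quill,grate,flask]
Tick 4: prefer B, take peg from B; A=[mast,nail,lens,spool] B=[node,tube] C=[quill,grate,flask,peg]
Tick 5: prefer A, take mast from A; A=[nail,lens,spool] B=[node,tube] C=[quill,grate,flask,peg,mast]
Tick 6: prefer B, take node from B; A=[nail,lens,spool] B=[tube] C=[quill,grate,flask,peg,mast,node]
Tick 7: prefer A, take nail from A; A=[lens,spool] B=[tube] C=[quill,grate,flask,peg,mast,node,nail]
Tick 8: prefer B, take tube from B; A=[lens,spool] B=[-] C=[quill,grate,flask,peg,mast,node,nail,tube]
Tick 9: prefer A, take lens from A; A=[spool] B=[-] C=[quill,grate,flask,peg,mast,node,nail,tube,lens]
Tick 10: prefer B, take spool from A; A=[-] B=[-] C=[quill,grate,flask,peg,mast,node,nail,tube,lens,spool]
Tick 11: prefer A, both empty, nothing taken; A=[-] B=[-] C=[quill,grate,flask,peg,mast,node,nail,tube,lens,spool]

Answer: quill grate flask peg mast node nail tube lens spool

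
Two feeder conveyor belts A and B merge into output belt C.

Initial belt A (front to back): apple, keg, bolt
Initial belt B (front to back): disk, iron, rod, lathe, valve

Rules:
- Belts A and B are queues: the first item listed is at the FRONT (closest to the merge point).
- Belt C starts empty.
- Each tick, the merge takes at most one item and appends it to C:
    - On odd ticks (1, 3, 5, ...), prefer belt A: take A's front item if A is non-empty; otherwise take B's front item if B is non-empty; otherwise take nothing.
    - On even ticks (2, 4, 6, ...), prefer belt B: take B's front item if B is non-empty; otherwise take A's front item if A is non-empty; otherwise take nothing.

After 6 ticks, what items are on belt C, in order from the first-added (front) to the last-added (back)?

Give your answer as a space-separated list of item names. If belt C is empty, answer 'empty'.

Answer: apple disk keg iron bolt rod

Derivation:
Tick 1: prefer A, take apple from A; A=[keg,bolt] B=[disk,iron,rod,lathe,valve] C=[apple]
Tick 2: prefer B, take disk from B; A=[keg,bolt] B=[iron,rod,lathe,valve] C=[apple,disk]
Tick 3: prefer A, take keg from A; A=[bolt] B=[iron,rod,lathe,valve] C=[apple,disk,keg]
Tick 4: prefer B, take iron from B; A=[bolt] B=[rod,lathe,valve] C=[apple,disk,keg,iron]
Tick 5: prefer A, take bolt from A; A=[-] B=[rod,lathe,valve] C=[apple,disk,keg,iron,bolt]
Tick 6: prefer B, take rod from B; A=[-] B=[lathe,valve] C=[apple,disk,keg,iron,bolt,rod]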